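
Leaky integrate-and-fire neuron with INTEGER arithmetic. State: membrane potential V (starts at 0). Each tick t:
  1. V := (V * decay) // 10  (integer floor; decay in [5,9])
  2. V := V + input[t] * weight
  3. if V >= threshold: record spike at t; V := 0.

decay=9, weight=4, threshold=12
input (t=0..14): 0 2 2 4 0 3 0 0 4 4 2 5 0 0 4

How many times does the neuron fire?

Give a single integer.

Answer: 7

Derivation:
t=0: input=0 -> V=0
t=1: input=2 -> V=8
t=2: input=2 -> V=0 FIRE
t=3: input=4 -> V=0 FIRE
t=4: input=0 -> V=0
t=5: input=3 -> V=0 FIRE
t=6: input=0 -> V=0
t=7: input=0 -> V=0
t=8: input=4 -> V=0 FIRE
t=9: input=4 -> V=0 FIRE
t=10: input=2 -> V=8
t=11: input=5 -> V=0 FIRE
t=12: input=0 -> V=0
t=13: input=0 -> V=0
t=14: input=4 -> V=0 FIRE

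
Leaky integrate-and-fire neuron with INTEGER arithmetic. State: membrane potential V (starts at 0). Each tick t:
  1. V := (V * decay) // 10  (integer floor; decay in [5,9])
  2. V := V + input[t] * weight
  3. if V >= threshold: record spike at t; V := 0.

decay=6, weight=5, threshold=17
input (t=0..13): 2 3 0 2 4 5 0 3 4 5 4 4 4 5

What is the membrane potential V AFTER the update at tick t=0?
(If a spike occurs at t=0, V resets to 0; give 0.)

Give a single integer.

Answer: 10

Derivation:
t=0: input=2 -> V=10
t=1: input=3 -> V=0 FIRE
t=2: input=0 -> V=0
t=3: input=2 -> V=10
t=4: input=4 -> V=0 FIRE
t=5: input=5 -> V=0 FIRE
t=6: input=0 -> V=0
t=7: input=3 -> V=15
t=8: input=4 -> V=0 FIRE
t=9: input=5 -> V=0 FIRE
t=10: input=4 -> V=0 FIRE
t=11: input=4 -> V=0 FIRE
t=12: input=4 -> V=0 FIRE
t=13: input=5 -> V=0 FIRE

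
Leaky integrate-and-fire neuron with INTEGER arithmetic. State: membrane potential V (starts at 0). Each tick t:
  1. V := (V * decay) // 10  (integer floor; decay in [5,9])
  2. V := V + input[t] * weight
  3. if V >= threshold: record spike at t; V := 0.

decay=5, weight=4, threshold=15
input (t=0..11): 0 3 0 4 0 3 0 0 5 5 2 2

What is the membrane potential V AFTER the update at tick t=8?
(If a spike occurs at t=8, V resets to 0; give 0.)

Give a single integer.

Answer: 0

Derivation:
t=0: input=0 -> V=0
t=1: input=3 -> V=12
t=2: input=0 -> V=6
t=3: input=4 -> V=0 FIRE
t=4: input=0 -> V=0
t=5: input=3 -> V=12
t=6: input=0 -> V=6
t=7: input=0 -> V=3
t=8: input=5 -> V=0 FIRE
t=9: input=5 -> V=0 FIRE
t=10: input=2 -> V=8
t=11: input=2 -> V=12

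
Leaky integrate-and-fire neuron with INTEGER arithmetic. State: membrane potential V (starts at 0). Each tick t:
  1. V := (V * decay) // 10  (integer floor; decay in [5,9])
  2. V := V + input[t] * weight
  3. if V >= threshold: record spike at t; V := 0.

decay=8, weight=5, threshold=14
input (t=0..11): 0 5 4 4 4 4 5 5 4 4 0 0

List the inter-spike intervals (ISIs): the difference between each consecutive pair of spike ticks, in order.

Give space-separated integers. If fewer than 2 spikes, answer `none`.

Answer: 1 1 1 1 1 1 1 1

Derivation:
t=0: input=0 -> V=0
t=1: input=5 -> V=0 FIRE
t=2: input=4 -> V=0 FIRE
t=3: input=4 -> V=0 FIRE
t=4: input=4 -> V=0 FIRE
t=5: input=4 -> V=0 FIRE
t=6: input=5 -> V=0 FIRE
t=7: input=5 -> V=0 FIRE
t=8: input=4 -> V=0 FIRE
t=9: input=4 -> V=0 FIRE
t=10: input=0 -> V=0
t=11: input=0 -> V=0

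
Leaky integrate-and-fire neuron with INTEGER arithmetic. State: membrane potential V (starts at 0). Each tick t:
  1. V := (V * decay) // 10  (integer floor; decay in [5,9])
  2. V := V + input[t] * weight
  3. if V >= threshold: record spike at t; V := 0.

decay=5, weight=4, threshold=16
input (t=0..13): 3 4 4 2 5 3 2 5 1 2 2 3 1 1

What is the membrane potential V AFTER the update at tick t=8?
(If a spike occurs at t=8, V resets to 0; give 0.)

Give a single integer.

Answer: 4

Derivation:
t=0: input=3 -> V=12
t=1: input=4 -> V=0 FIRE
t=2: input=4 -> V=0 FIRE
t=3: input=2 -> V=8
t=4: input=5 -> V=0 FIRE
t=5: input=3 -> V=12
t=6: input=2 -> V=14
t=7: input=5 -> V=0 FIRE
t=8: input=1 -> V=4
t=9: input=2 -> V=10
t=10: input=2 -> V=13
t=11: input=3 -> V=0 FIRE
t=12: input=1 -> V=4
t=13: input=1 -> V=6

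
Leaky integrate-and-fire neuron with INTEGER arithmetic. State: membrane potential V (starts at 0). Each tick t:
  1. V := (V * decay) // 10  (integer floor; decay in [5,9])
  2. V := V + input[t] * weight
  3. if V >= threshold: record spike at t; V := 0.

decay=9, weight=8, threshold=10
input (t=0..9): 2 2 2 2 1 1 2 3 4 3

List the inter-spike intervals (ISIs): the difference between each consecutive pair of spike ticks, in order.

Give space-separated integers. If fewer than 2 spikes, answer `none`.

Answer: 1 1 1 2 1 1 1 1

Derivation:
t=0: input=2 -> V=0 FIRE
t=1: input=2 -> V=0 FIRE
t=2: input=2 -> V=0 FIRE
t=3: input=2 -> V=0 FIRE
t=4: input=1 -> V=8
t=5: input=1 -> V=0 FIRE
t=6: input=2 -> V=0 FIRE
t=7: input=3 -> V=0 FIRE
t=8: input=4 -> V=0 FIRE
t=9: input=3 -> V=0 FIRE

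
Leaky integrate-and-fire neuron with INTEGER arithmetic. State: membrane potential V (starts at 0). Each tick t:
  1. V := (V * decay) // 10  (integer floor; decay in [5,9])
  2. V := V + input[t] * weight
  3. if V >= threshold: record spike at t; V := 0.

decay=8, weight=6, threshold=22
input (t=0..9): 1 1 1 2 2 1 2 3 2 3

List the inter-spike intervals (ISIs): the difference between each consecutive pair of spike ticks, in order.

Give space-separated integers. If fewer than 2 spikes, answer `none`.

Answer: 3 2

Derivation:
t=0: input=1 -> V=6
t=1: input=1 -> V=10
t=2: input=1 -> V=14
t=3: input=2 -> V=0 FIRE
t=4: input=2 -> V=12
t=5: input=1 -> V=15
t=6: input=2 -> V=0 FIRE
t=7: input=3 -> V=18
t=8: input=2 -> V=0 FIRE
t=9: input=3 -> V=18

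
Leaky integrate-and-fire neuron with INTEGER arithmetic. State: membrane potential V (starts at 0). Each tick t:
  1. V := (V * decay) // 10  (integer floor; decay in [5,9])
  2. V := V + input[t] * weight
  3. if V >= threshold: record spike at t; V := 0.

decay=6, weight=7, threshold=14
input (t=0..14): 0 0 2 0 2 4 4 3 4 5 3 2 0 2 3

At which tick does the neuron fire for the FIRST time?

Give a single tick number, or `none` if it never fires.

Answer: 2

Derivation:
t=0: input=0 -> V=0
t=1: input=0 -> V=0
t=2: input=2 -> V=0 FIRE
t=3: input=0 -> V=0
t=4: input=2 -> V=0 FIRE
t=5: input=4 -> V=0 FIRE
t=6: input=4 -> V=0 FIRE
t=7: input=3 -> V=0 FIRE
t=8: input=4 -> V=0 FIRE
t=9: input=5 -> V=0 FIRE
t=10: input=3 -> V=0 FIRE
t=11: input=2 -> V=0 FIRE
t=12: input=0 -> V=0
t=13: input=2 -> V=0 FIRE
t=14: input=3 -> V=0 FIRE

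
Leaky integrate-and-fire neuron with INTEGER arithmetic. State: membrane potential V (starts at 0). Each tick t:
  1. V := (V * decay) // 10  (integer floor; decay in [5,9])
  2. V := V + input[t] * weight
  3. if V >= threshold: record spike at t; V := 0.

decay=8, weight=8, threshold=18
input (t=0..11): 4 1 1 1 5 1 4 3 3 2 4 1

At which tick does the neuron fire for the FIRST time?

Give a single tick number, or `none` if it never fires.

Answer: 0

Derivation:
t=0: input=4 -> V=0 FIRE
t=1: input=1 -> V=8
t=2: input=1 -> V=14
t=3: input=1 -> V=0 FIRE
t=4: input=5 -> V=0 FIRE
t=5: input=1 -> V=8
t=6: input=4 -> V=0 FIRE
t=7: input=3 -> V=0 FIRE
t=8: input=3 -> V=0 FIRE
t=9: input=2 -> V=16
t=10: input=4 -> V=0 FIRE
t=11: input=1 -> V=8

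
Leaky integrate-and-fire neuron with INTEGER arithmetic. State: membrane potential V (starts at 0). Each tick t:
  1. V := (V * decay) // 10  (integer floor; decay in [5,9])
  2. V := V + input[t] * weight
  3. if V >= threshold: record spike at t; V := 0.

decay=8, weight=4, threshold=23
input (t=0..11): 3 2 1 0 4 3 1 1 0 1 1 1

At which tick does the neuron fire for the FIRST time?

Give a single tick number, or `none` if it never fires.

Answer: 4

Derivation:
t=0: input=3 -> V=12
t=1: input=2 -> V=17
t=2: input=1 -> V=17
t=3: input=0 -> V=13
t=4: input=4 -> V=0 FIRE
t=5: input=3 -> V=12
t=6: input=1 -> V=13
t=7: input=1 -> V=14
t=8: input=0 -> V=11
t=9: input=1 -> V=12
t=10: input=1 -> V=13
t=11: input=1 -> V=14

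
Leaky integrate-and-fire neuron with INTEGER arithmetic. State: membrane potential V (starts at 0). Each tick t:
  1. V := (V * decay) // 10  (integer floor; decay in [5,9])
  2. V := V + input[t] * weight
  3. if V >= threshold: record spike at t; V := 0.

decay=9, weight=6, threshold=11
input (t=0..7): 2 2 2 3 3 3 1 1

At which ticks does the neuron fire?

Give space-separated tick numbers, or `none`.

Answer: 0 1 2 3 4 5 7

Derivation:
t=0: input=2 -> V=0 FIRE
t=1: input=2 -> V=0 FIRE
t=2: input=2 -> V=0 FIRE
t=3: input=3 -> V=0 FIRE
t=4: input=3 -> V=0 FIRE
t=5: input=3 -> V=0 FIRE
t=6: input=1 -> V=6
t=7: input=1 -> V=0 FIRE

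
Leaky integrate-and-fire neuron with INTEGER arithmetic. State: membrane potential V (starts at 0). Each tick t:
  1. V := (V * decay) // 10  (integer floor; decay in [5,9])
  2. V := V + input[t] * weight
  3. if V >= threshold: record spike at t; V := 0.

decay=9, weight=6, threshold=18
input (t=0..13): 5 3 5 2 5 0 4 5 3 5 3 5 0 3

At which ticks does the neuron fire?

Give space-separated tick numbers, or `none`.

Answer: 0 1 2 4 6 7 8 9 10 11 13

Derivation:
t=0: input=5 -> V=0 FIRE
t=1: input=3 -> V=0 FIRE
t=2: input=5 -> V=0 FIRE
t=3: input=2 -> V=12
t=4: input=5 -> V=0 FIRE
t=5: input=0 -> V=0
t=6: input=4 -> V=0 FIRE
t=7: input=5 -> V=0 FIRE
t=8: input=3 -> V=0 FIRE
t=9: input=5 -> V=0 FIRE
t=10: input=3 -> V=0 FIRE
t=11: input=5 -> V=0 FIRE
t=12: input=0 -> V=0
t=13: input=3 -> V=0 FIRE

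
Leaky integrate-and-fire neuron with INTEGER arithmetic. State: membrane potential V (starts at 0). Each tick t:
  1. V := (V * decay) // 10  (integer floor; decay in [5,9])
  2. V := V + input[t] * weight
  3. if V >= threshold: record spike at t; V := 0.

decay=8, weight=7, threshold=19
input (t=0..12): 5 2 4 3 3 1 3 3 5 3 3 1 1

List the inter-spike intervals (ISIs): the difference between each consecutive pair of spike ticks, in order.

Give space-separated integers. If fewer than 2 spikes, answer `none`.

t=0: input=5 -> V=0 FIRE
t=1: input=2 -> V=14
t=2: input=4 -> V=0 FIRE
t=3: input=3 -> V=0 FIRE
t=4: input=3 -> V=0 FIRE
t=5: input=1 -> V=7
t=6: input=3 -> V=0 FIRE
t=7: input=3 -> V=0 FIRE
t=8: input=5 -> V=0 FIRE
t=9: input=3 -> V=0 FIRE
t=10: input=3 -> V=0 FIRE
t=11: input=1 -> V=7
t=12: input=1 -> V=12

Answer: 2 1 1 2 1 1 1 1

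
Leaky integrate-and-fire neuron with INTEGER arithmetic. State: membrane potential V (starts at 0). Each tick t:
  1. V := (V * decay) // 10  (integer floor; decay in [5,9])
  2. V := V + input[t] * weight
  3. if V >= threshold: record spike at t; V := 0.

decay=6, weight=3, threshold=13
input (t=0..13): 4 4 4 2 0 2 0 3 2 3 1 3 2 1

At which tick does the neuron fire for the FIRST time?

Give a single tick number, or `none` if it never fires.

Answer: 1

Derivation:
t=0: input=4 -> V=12
t=1: input=4 -> V=0 FIRE
t=2: input=4 -> V=12
t=3: input=2 -> V=0 FIRE
t=4: input=0 -> V=0
t=5: input=2 -> V=6
t=6: input=0 -> V=3
t=7: input=3 -> V=10
t=8: input=2 -> V=12
t=9: input=3 -> V=0 FIRE
t=10: input=1 -> V=3
t=11: input=3 -> V=10
t=12: input=2 -> V=12
t=13: input=1 -> V=10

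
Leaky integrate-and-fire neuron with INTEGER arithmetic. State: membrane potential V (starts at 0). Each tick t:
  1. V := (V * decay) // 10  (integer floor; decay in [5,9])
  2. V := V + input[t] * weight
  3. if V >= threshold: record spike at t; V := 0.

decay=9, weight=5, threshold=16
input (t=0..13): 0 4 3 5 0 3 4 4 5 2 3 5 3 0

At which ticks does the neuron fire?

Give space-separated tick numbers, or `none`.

Answer: 1 3 6 7 8 10 11

Derivation:
t=0: input=0 -> V=0
t=1: input=4 -> V=0 FIRE
t=2: input=3 -> V=15
t=3: input=5 -> V=0 FIRE
t=4: input=0 -> V=0
t=5: input=3 -> V=15
t=6: input=4 -> V=0 FIRE
t=7: input=4 -> V=0 FIRE
t=8: input=5 -> V=0 FIRE
t=9: input=2 -> V=10
t=10: input=3 -> V=0 FIRE
t=11: input=5 -> V=0 FIRE
t=12: input=3 -> V=15
t=13: input=0 -> V=13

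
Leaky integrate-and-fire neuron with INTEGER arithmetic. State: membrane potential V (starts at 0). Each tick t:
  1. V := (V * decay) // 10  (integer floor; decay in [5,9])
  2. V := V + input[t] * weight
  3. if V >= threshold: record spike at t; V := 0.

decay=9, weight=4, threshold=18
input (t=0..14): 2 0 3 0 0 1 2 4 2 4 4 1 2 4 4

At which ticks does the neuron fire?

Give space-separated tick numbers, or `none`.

Answer: 2 7 9 11 13

Derivation:
t=0: input=2 -> V=8
t=1: input=0 -> V=7
t=2: input=3 -> V=0 FIRE
t=3: input=0 -> V=0
t=4: input=0 -> V=0
t=5: input=1 -> V=4
t=6: input=2 -> V=11
t=7: input=4 -> V=0 FIRE
t=8: input=2 -> V=8
t=9: input=4 -> V=0 FIRE
t=10: input=4 -> V=16
t=11: input=1 -> V=0 FIRE
t=12: input=2 -> V=8
t=13: input=4 -> V=0 FIRE
t=14: input=4 -> V=16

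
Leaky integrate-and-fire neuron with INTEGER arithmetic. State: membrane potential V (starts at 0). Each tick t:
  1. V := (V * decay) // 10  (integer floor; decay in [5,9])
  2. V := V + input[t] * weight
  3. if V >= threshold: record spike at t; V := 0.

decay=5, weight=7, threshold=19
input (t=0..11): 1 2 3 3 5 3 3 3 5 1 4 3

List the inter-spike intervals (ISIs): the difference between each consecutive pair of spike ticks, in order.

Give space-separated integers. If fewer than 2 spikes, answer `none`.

t=0: input=1 -> V=7
t=1: input=2 -> V=17
t=2: input=3 -> V=0 FIRE
t=3: input=3 -> V=0 FIRE
t=4: input=5 -> V=0 FIRE
t=5: input=3 -> V=0 FIRE
t=6: input=3 -> V=0 FIRE
t=7: input=3 -> V=0 FIRE
t=8: input=5 -> V=0 FIRE
t=9: input=1 -> V=7
t=10: input=4 -> V=0 FIRE
t=11: input=3 -> V=0 FIRE

Answer: 1 1 1 1 1 1 2 1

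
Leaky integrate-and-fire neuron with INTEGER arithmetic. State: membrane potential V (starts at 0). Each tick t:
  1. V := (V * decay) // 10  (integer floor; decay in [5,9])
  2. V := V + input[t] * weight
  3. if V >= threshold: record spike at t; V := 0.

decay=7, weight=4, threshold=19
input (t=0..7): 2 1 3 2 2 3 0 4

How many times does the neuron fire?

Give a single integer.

t=0: input=2 -> V=8
t=1: input=1 -> V=9
t=2: input=3 -> V=18
t=3: input=2 -> V=0 FIRE
t=4: input=2 -> V=8
t=5: input=3 -> V=17
t=6: input=0 -> V=11
t=7: input=4 -> V=0 FIRE

Answer: 2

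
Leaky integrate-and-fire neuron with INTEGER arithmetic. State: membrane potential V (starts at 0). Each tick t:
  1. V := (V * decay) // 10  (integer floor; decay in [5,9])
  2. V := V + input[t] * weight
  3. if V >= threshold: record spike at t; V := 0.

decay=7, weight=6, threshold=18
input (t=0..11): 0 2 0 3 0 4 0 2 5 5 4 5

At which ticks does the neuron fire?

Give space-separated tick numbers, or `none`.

Answer: 3 5 8 9 10 11

Derivation:
t=0: input=0 -> V=0
t=1: input=2 -> V=12
t=2: input=0 -> V=8
t=3: input=3 -> V=0 FIRE
t=4: input=0 -> V=0
t=5: input=4 -> V=0 FIRE
t=6: input=0 -> V=0
t=7: input=2 -> V=12
t=8: input=5 -> V=0 FIRE
t=9: input=5 -> V=0 FIRE
t=10: input=4 -> V=0 FIRE
t=11: input=5 -> V=0 FIRE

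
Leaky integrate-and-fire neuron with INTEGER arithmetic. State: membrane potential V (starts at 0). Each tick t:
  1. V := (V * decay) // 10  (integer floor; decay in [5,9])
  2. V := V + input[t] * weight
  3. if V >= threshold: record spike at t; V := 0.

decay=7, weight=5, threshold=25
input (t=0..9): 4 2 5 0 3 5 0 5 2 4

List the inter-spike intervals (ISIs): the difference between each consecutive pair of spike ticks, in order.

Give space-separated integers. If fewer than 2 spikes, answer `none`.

Answer: 3 2 2

Derivation:
t=0: input=4 -> V=20
t=1: input=2 -> V=24
t=2: input=5 -> V=0 FIRE
t=3: input=0 -> V=0
t=4: input=3 -> V=15
t=5: input=5 -> V=0 FIRE
t=6: input=0 -> V=0
t=7: input=5 -> V=0 FIRE
t=8: input=2 -> V=10
t=9: input=4 -> V=0 FIRE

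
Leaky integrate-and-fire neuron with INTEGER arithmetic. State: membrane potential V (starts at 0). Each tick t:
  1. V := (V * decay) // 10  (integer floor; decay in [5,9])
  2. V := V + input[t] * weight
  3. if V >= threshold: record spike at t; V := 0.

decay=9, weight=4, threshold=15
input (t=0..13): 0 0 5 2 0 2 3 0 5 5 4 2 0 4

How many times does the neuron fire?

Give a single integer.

Answer: 6

Derivation:
t=0: input=0 -> V=0
t=1: input=0 -> V=0
t=2: input=5 -> V=0 FIRE
t=3: input=2 -> V=8
t=4: input=0 -> V=7
t=5: input=2 -> V=14
t=6: input=3 -> V=0 FIRE
t=7: input=0 -> V=0
t=8: input=5 -> V=0 FIRE
t=9: input=5 -> V=0 FIRE
t=10: input=4 -> V=0 FIRE
t=11: input=2 -> V=8
t=12: input=0 -> V=7
t=13: input=4 -> V=0 FIRE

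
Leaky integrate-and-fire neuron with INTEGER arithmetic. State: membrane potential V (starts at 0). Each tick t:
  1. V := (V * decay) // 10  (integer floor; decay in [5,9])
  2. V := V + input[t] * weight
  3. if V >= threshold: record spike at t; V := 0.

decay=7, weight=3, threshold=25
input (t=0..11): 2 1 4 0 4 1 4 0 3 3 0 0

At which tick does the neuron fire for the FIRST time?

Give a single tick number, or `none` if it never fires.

Answer: none

Derivation:
t=0: input=2 -> V=6
t=1: input=1 -> V=7
t=2: input=4 -> V=16
t=3: input=0 -> V=11
t=4: input=4 -> V=19
t=5: input=1 -> V=16
t=6: input=4 -> V=23
t=7: input=0 -> V=16
t=8: input=3 -> V=20
t=9: input=3 -> V=23
t=10: input=0 -> V=16
t=11: input=0 -> V=11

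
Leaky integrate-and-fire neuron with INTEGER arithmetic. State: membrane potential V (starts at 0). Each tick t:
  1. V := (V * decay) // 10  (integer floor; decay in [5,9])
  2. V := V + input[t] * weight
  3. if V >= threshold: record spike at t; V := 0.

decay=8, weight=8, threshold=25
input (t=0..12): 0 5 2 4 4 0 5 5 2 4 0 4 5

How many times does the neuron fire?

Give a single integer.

Answer: 8

Derivation:
t=0: input=0 -> V=0
t=1: input=5 -> V=0 FIRE
t=2: input=2 -> V=16
t=3: input=4 -> V=0 FIRE
t=4: input=4 -> V=0 FIRE
t=5: input=0 -> V=0
t=6: input=5 -> V=0 FIRE
t=7: input=5 -> V=0 FIRE
t=8: input=2 -> V=16
t=9: input=4 -> V=0 FIRE
t=10: input=0 -> V=0
t=11: input=4 -> V=0 FIRE
t=12: input=5 -> V=0 FIRE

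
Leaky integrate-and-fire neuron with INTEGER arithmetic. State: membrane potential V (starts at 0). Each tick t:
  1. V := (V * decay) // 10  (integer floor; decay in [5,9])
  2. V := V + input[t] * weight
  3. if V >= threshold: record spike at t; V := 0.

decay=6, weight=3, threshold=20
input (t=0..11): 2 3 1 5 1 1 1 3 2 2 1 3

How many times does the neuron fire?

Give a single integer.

t=0: input=2 -> V=6
t=1: input=3 -> V=12
t=2: input=1 -> V=10
t=3: input=5 -> V=0 FIRE
t=4: input=1 -> V=3
t=5: input=1 -> V=4
t=6: input=1 -> V=5
t=7: input=3 -> V=12
t=8: input=2 -> V=13
t=9: input=2 -> V=13
t=10: input=1 -> V=10
t=11: input=3 -> V=15

Answer: 1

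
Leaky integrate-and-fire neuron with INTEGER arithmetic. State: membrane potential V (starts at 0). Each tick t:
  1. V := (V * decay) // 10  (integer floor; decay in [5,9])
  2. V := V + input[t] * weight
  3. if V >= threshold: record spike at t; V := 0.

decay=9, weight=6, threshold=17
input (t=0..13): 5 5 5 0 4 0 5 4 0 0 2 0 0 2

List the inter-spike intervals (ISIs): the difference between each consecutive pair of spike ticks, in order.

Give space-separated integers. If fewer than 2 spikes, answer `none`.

t=0: input=5 -> V=0 FIRE
t=1: input=5 -> V=0 FIRE
t=2: input=5 -> V=0 FIRE
t=3: input=0 -> V=0
t=4: input=4 -> V=0 FIRE
t=5: input=0 -> V=0
t=6: input=5 -> V=0 FIRE
t=7: input=4 -> V=0 FIRE
t=8: input=0 -> V=0
t=9: input=0 -> V=0
t=10: input=2 -> V=12
t=11: input=0 -> V=10
t=12: input=0 -> V=9
t=13: input=2 -> V=0 FIRE

Answer: 1 1 2 2 1 6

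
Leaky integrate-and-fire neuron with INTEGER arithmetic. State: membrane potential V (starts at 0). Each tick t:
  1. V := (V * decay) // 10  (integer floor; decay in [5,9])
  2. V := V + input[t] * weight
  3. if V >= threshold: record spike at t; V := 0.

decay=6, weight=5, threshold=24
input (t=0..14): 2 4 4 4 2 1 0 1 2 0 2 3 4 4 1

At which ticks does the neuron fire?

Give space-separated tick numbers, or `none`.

t=0: input=2 -> V=10
t=1: input=4 -> V=0 FIRE
t=2: input=4 -> V=20
t=3: input=4 -> V=0 FIRE
t=4: input=2 -> V=10
t=5: input=1 -> V=11
t=6: input=0 -> V=6
t=7: input=1 -> V=8
t=8: input=2 -> V=14
t=9: input=0 -> V=8
t=10: input=2 -> V=14
t=11: input=3 -> V=23
t=12: input=4 -> V=0 FIRE
t=13: input=4 -> V=20
t=14: input=1 -> V=17

Answer: 1 3 12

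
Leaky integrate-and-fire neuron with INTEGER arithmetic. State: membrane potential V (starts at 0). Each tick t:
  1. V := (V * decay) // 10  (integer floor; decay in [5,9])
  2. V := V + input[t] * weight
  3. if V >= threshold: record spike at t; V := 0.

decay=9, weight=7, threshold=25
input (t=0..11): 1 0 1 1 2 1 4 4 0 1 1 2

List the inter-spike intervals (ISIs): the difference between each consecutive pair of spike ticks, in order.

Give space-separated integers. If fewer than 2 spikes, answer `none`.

Answer: 2 1 4

Derivation:
t=0: input=1 -> V=7
t=1: input=0 -> V=6
t=2: input=1 -> V=12
t=3: input=1 -> V=17
t=4: input=2 -> V=0 FIRE
t=5: input=1 -> V=7
t=6: input=4 -> V=0 FIRE
t=7: input=4 -> V=0 FIRE
t=8: input=0 -> V=0
t=9: input=1 -> V=7
t=10: input=1 -> V=13
t=11: input=2 -> V=0 FIRE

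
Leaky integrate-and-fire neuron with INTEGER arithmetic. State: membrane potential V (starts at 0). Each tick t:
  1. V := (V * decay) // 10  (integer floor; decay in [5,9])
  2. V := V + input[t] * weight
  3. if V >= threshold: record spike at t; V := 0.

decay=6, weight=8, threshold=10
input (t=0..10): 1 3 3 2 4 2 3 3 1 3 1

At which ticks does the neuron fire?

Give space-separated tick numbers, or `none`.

t=0: input=1 -> V=8
t=1: input=3 -> V=0 FIRE
t=2: input=3 -> V=0 FIRE
t=3: input=2 -> V=0 FIRE
t=4: input=4 -> V=0 FIRE
t=5: input=2 -> V=0 FIRE
t=6: input=3 -> V=0 FIRE
t=7: input=3 -> V=0 FIRE
t=8: input=1 -> V=8
t=9: input=3 -> V=0 FIRE
t=10: input=1 -> V=8

Answer: 1 2 3 4 5 6 7 9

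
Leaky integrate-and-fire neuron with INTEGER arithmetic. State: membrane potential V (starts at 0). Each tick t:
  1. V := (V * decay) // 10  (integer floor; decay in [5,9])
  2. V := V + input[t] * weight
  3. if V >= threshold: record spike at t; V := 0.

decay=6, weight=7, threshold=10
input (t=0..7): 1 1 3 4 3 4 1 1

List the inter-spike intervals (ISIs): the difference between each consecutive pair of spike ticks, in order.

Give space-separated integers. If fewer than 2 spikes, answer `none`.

t=0: input=1 -> V=7
t=1: input=1 -> V=0 FIRE
t=2: input=3 -> V=0 FIRE
t=3: input=4 -> V=0 FIRE
t=4: input=3 -> V=0 FIRE
t=5: input=4 -> V=0 FIRE
t=6: input=1 -> V=7
t=7: input=1 -> V=0 FIRE

Answer: 1 1 1 1 2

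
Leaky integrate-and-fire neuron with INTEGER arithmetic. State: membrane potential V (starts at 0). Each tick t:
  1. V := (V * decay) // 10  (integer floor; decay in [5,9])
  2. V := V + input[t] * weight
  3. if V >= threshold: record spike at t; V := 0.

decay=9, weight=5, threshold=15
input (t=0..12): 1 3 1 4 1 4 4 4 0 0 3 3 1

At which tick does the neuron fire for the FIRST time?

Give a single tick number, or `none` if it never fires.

t=0: input=1 -> V=5
t=1: input=3 -> V=0 FIRE
t=2: input=1 -> V=5
t=3: input=4 -> V=0 FIRE
t=4: input=1 -> V=5
t=5: input=4 -> V=0 FIRE
t=6: input=4 -> V=0 FIRE
t=7: input=4 -> V=0 FIRE
t=8: input=0 -> V=0
t=9: input=0 -> V=0
t=10: input=3 -> V=0 FIRE
t=11: input=3 -> V=0 FIRE
t=12: input=1 -> V=5

Answer: 1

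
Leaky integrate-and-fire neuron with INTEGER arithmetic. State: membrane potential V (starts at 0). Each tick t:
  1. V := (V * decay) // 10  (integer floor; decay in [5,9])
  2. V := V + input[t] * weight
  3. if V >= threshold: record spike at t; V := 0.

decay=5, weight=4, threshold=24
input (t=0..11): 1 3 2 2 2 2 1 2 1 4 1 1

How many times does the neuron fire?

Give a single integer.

Answer: 0

Derivation:
t=0: input=1 -> V=4
t=1: input=3 -> V=14
t=2: input=2 -> V=15
t=3: input=2 -> V=15
t=4: input=2 -> V=15
t=5: input=2 -> V=15
t=6: input=1 -> V=11
t=7: input=2 -> V=13
t=8: input=1 -> V=10
t=9: input=4 -> V=21
t=10: input=1 -> V=14
t=11: input=1 -> V=11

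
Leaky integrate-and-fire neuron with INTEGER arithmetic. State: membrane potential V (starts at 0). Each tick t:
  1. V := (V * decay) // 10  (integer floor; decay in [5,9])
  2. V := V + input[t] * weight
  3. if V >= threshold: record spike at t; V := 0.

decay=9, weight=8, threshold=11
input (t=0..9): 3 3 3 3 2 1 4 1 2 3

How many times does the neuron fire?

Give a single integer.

Answer: 8

Derivation:
t=0: input=3 -> V=0 FIRE
t=1: input=3 -> V=0 FIRE
t=2: input=3 -> V=0 FIRE
t=3: input=3 -> V=0 FIRE
t=4: input=2 -> V=0 FIRE
t=5: input=1 -> V=8
t=6: input=4 -> V=0 FIRE
t=7: input=1 -> V=8
t=8: input=2 -> V=0 FIRE
t=9: input=3 -> V=0 FIRE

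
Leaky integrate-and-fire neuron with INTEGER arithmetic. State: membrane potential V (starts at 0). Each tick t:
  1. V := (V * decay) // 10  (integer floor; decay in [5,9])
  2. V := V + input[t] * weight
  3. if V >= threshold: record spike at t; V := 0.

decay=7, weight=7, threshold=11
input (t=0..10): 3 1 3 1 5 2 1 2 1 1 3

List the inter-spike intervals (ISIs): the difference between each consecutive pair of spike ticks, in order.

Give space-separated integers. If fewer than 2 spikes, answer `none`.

Answer: 2 2 1 2 2 1

Derivation:
t=0: input=3 -> V=0 FIRE
t=1: input=1 -> V=7
t=2: input=3 -> V=0 FIRE
t=3: input=1 -> V=7
t=4: input=5 -> V=0 FIRE
t=5: input=2 -> V=0 FIRE
t=6: input=1 -> V=7
t=7: input=2 -> V=0 FIRE
t=8: input=1 -> V=7
t=9: input=1 -> V=0 FIRE
t=10: input=3 -> V=0 FIRE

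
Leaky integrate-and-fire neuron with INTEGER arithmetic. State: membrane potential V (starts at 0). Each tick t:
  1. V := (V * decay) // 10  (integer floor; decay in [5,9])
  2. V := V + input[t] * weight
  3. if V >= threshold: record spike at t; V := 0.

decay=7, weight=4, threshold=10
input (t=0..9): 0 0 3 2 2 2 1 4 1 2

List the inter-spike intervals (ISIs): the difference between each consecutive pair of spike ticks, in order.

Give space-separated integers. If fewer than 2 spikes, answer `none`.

Answer: 2 3 2

Derivation:
t=0: input=0 -> V=0
t=1: input=0 -> V=0
t=2: input=3 -> V=0 FIRE
t=3: input=2 -> V=8
t=4: input=2 -> V=0 FIRE
t=5: input=2 -> V=8
t=6: input=1 -> V=9
t=7: input=4 -> V=0 FIRE
t=8: input=1 -> V=4
t=9: input=2 -> V=0 FIRE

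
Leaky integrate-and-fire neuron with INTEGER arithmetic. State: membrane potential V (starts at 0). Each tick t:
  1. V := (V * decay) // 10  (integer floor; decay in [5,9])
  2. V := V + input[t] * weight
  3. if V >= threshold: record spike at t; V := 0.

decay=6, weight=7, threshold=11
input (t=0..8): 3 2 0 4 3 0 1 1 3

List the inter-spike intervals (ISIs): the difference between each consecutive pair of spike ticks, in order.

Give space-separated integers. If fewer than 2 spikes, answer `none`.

t=0: input=3 -> V=0 FIRE
t=1: input=2 -> V=0 FIRE
t=2: input=0 -> V=0
t=3: input=4 -> V=0 FIRE
t=4: input=3 -> V=0 FIRE
t=5: input=0 -> V=0
t=6: input=1 -> V=7
t=7: input=1 -> V=0 FIRE
t=8: input=3 -> V=0 FIRE

Answer: 1 2 1 3 1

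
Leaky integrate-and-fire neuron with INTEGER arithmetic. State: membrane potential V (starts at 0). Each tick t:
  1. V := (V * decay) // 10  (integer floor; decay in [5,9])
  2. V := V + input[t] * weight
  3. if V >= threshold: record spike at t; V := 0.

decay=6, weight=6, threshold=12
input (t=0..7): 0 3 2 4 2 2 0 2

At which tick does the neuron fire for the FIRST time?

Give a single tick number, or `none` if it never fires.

t=0: input=0 -> V=0
t=1: input=3 -> V=0 FIRE
t=2: input=2 -> V=0 FIRE
t=3: input=4 -> V=0 FIRE
t=4: input=2 -> V=0 FIRE
t=5: input=2 -> V=0 FIRE
t=6: input=0 -> V=0
t=7: input=2 -> V=0 FIRE

Answer: 1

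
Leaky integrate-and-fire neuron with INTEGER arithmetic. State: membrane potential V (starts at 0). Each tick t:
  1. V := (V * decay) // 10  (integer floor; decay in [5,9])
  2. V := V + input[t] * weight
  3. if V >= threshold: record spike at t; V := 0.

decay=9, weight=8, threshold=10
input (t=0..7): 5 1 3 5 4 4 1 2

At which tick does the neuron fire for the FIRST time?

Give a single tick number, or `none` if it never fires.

t=0: input=5 -> V=0 FIRE
t=1: input=1 -> V=8
t=2: input=3 -> V=0 FIRE
t=3: input=5 -> V=0 FIRE
t=4: input=4 -> V=0 FIRE
t=5: input=4 -> V=0 FIRE
t=6: input=1 -> V=8
t=7: input=2 -> V=0 FIRE

Answer: 0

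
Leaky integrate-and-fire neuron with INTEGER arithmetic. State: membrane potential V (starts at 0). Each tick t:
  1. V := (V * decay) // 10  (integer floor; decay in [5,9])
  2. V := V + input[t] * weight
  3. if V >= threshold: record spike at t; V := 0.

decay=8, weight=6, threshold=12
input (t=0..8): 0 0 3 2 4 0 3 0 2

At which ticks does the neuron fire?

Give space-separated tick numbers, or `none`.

Answer: 2 3 4 6 8

Derivation:
t=0: input=0 -> V=0
t=1: input=0 -> V=0
t=2: input=3 -> V=0 FIRE
t=3: input=2 -> V=0 FIRE
t=4: input=4 -> V=0 FIRE
t=5: input=0 -> V=0
t=6: input=3 -> V=0 FIRE
t=7: input=0 -> V=0
t=8: input=2 -> V=0 FIRE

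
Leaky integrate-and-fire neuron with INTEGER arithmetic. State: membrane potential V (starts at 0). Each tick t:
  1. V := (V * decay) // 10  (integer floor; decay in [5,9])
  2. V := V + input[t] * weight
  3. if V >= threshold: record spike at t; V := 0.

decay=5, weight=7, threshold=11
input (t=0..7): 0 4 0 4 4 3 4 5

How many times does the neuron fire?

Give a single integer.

Answer: 6

Derivation:
t=0: input=0 -> V=0
t=1: input=4 -> V=0 FIRE
t=2: input=0 -> V=0
t=3: input=4 -> V=0 FIRE
t=4: input=4 -> V=0 FIRE
t=5: input=3 -> V=0 FIRE
t=6: input=4 -> V=0 FIRE
t=7: input=5 -> V=0 FIRE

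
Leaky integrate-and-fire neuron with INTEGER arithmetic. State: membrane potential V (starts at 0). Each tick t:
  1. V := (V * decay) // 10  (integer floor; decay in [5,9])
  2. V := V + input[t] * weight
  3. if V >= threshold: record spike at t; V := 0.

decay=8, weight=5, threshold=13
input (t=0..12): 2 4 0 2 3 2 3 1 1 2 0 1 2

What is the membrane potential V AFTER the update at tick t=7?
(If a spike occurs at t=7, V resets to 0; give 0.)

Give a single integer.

t=0: input=2 -> V=10
t=1: input=4 -> V=0 FIRE
t=2: input=0 -> V=0
t=3: input=2 -> V=10
t=4: input=3 -> V=0 FIRE
t=5: input=2 -> V=10
t=6: input=3 -> V=0 FIRE
t=7: input=1 -> V=5
t=8: input=1 -> V=9
t=9: input=2 -> V=0 FIRE
t=10: input=0 -> V=0
t=11: input=1 -> V=5
t=12: input=2 -> V=0 FIRE

Answer: 5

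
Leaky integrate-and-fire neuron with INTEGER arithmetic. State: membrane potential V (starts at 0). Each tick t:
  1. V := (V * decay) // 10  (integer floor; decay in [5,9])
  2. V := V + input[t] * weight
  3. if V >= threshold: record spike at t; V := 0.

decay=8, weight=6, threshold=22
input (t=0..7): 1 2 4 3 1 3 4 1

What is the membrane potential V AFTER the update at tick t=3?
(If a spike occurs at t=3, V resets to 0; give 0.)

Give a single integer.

Answer: 18

Derivation:
t=0: input=1 -> V=6
t=1: input=2 -> V=16
t=2: input=4 -> V=0 FIRE
t=3: input=3 -> V=18
t=4: input=1 -> V=20
t=5: input=3 -> V=0 FIRE
t=6: input=4 -> V=0 FIRE
t=7: input=1 -> V=6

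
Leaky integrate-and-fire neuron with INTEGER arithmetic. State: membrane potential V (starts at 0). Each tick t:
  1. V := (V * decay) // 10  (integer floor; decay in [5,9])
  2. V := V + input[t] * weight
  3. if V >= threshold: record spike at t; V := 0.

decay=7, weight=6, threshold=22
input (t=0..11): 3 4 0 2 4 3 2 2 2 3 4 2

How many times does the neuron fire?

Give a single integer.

t=0: input=3 -> V=18
t=1: input=4 -> V=0 FIRE
t=2: input=0 -> V=0
t=3: input=2 -> V=12
t=4: input=4 -> V=0 FIRE
t=5: input=3 -> V=18
t=6: input=2 -> V=0 FIRE
t=7: input=2 -> V=12
t=8: input=2 -> V=20
t=9: input=3 -> V=0 FIRE
t=10: input=4 -> V=0 FIRE
t=11: input=2 -> V=12

Answer: 5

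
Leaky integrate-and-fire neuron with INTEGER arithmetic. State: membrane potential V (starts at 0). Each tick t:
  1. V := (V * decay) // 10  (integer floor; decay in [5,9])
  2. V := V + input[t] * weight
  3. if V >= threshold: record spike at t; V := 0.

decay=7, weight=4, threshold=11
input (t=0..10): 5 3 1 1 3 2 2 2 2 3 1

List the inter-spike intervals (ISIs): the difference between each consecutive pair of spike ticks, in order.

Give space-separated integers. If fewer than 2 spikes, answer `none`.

t=0: input=5 -> V=0 FIRE
t=1: input=3 -> V=0 FIRE
t=2: input=1 -> V=4
t=3: input=1 -> V=6
t=4: input=3 -> V=0 FIRE
t=5: input=2 -> V=8
t=6: input=2 -> V=0 FIRE
t=7: input=2 -> V=8
t=8: input=2 -> V=0 FIRE
t=9: input=3 -> V=0 FIRE
t=10: input=1 -> V=4

Answer: 1 3 2 2 1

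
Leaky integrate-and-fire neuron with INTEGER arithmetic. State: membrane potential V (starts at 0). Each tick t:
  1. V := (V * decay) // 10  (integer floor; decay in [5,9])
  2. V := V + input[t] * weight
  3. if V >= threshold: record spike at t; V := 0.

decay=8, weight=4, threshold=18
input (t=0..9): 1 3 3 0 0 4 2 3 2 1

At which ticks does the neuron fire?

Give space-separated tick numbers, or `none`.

Answer: 2 6

Derivation:
t=0: input=1 -> V=4
t=1: input=3 -> V=15
t=2: input=3 -> V=0 FIRE
t=3: input=0 -> V=0
t=4: input=0 -> V=0
t=5: input=4 -> V=16
t=6: input=2 -> V=0 FIRE
t=7: input=3 -> V=12
t=8: input=2 -> V=17
t=9: input=1 -> V=17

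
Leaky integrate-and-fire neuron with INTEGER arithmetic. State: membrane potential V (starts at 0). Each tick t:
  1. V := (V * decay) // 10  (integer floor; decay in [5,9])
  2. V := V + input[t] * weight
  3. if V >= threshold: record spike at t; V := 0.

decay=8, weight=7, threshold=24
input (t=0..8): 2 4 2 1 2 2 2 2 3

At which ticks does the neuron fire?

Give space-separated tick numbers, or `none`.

Answer: 1 4 6 8

Derivation:
t=0: input=2 -> V=14
t=1: input=4 -> V=0 FIRE
t=2: input=2 -> V=14
t=3: input=1 -> V=18
t=4: input=2 -> V=0 FIRE
t=5: input=2 -> V=14
t=6: input=2 -> V=0 FIRE
t=7: input=2 -> V=14
t=8: input=3 -> V=0 FIRE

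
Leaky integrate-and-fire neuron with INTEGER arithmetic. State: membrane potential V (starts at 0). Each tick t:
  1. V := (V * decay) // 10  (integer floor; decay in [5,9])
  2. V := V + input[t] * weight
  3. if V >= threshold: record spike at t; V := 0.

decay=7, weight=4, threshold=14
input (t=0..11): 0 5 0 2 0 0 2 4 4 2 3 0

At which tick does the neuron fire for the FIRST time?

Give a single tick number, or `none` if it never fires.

Answer: 1

Derivation:
t=0: input=0 -> V=0
t=1: input=5 -> V=0 FIRE
t=2: input=0 -> V=0
t=3: input=2 -> V=8
t=4: input=0 -> V=5
t=5: input=0 -> V=3
t=6: input=2 -> V=10
t=7: input=4 -> V=0 FIRE
t=8: input=4 -> V=0 FIRE
t=9: input=2 -> V=8
t=10: input=3 -> V=0 FIRE
t=11: input=0 -> V=0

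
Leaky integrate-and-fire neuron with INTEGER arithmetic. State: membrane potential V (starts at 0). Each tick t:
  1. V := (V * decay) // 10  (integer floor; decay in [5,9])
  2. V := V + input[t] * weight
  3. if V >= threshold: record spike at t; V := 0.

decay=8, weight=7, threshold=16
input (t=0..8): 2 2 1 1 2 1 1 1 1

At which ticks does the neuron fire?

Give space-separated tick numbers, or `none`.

t=0: input=2 -> V=14
t=1: input=2 -> V=0 FIRE
t=2: input=1 -> V=7
t=3: input=1 -> V=12
t=4: input=2 -> V=0 FIRE
t=5: input=1 -> V=7
t=6: input=1 -> V=12
t=7: input=1 -> V=0 FIRE
t=8: input=1 -> V=7

Answer: 1 4 7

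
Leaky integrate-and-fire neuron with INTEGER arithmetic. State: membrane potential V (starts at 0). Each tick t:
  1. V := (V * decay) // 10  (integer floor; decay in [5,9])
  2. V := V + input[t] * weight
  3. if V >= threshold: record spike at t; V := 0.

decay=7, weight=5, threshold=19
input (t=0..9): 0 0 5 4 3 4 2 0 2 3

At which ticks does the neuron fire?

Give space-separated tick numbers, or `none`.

t=0: input=0 -> V=0
t=1: input=0 -> V=0
t=2: input=5 -> V=0 FIRE
t=3: input=4 -> V=0 FIRE
t=4: input=3 -> V=15
t=5: input=4 -> V=0 FIRE
t=6: input=2 -> V=10
t=7: input=0 -> V=7
t=8: input=2 -> V=14
t=9: input=3 -> V=0 FIRE

Answer: 2 3 5 9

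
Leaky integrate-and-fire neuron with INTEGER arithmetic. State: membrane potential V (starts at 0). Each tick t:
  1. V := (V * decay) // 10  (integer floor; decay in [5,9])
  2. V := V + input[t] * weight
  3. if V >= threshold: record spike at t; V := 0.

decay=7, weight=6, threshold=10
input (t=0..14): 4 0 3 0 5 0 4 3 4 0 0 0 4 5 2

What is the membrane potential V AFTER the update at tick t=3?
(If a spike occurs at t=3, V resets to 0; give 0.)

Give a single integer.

t=0: input=4 -> V=0 FIRE
t=1: input=0 -> V=0
t=2: input=3 -> V=0 FIRE
t=3: input=0 -> V=0
t=4: input=5 -> V=0 FIRE
t=5: input=0 -> V=0
t=6: input=4 -> V=0 FIRE
t=7: input=3 -> V=0 FIRE
t=8: input=4 -> V=0 FIRE
t=9: input=0 -> V=0
t=10: input=0 -> V=0
t=11: input=0 -> V=0
t=12: input=4 -> V=0 FIRE
t=13: input=5 -> V=0 FIRE
t=14: input=2 -> V=0 FIRE

Answer: 0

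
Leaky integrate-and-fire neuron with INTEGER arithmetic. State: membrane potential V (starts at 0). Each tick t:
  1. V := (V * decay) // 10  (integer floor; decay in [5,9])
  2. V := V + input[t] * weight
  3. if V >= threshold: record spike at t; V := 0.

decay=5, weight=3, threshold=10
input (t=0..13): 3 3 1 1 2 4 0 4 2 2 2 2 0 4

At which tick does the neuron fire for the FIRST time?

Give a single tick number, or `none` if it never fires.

Answer: 1

Derivation:
t=0: input=3 -> V=9
t=1: input=3 -> V=0 FIRE
t=2: input=1 -> V=3
t=3: input=1 -> V=4
t=4: input=2 -> V=8
t=5: input=4 -> V=0 FIRE
t=6: input=0 -> V=0
t=7: input=4 -> V=0 FIRE
t=8: input=2 -> V=6
t=9: input=2 -> V=9
t=10: input=2 -> V=0 FIRE
t=11: input=2 -> V=6
t=12: input=0 -> V=3
t=13: input=4 -> V=0 FIRE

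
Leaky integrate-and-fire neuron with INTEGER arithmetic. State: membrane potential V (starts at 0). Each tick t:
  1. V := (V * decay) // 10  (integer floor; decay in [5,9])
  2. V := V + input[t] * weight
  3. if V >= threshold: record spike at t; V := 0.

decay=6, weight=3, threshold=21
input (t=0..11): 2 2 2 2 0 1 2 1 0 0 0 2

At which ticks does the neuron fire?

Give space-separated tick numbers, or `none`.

t=0: input=2 -> V=6
t=1: input=2 -> V=9
t=2: input=2 -> V=11
t=3: input=2 -> V=12
t=4: input=0 -> V=7
t=5: input=1 -> V=7
t=6: input=2 -> V=10
t=7: input=1 -> V=9
t=8: input=0 -> V=5
t=9: input=0 -> V=3
t=10: input=0 -> V=1
t=11: input=2 -> V=6

Answer: none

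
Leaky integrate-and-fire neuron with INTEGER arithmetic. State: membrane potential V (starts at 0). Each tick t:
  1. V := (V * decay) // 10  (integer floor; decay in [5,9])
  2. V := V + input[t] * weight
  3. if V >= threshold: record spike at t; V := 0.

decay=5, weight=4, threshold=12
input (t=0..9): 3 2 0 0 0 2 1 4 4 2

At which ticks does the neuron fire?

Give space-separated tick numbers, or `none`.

t=0: input=3 -> V=0 FIRE
t=1: input=2 -> V=8
t=2: input=0 -> V=4
t=3: input=0 -> V=2
t=4: input=0 -> V=1
t=5: input=2 -> V=8
t=6: input=1 -> V=8
t=7: input=4 -> V=0 FIRE
t=8: input=4 -> V=0 FIRE
t=9: input=2 -> V=8

Answer: 0 7 8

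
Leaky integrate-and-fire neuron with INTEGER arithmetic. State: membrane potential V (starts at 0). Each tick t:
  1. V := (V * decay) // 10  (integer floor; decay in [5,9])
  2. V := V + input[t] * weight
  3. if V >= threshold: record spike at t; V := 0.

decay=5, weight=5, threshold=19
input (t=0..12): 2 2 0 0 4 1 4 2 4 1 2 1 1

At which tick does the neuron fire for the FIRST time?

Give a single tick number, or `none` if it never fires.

Answer: 4

Derivation:
t=0: input=2 -> V=10
t=1: input=2 -> V=15
t=2: input=0 -> V=7
t=3: input=0 -> V=3
t=4: input=4 -> V=0 FIRE
t=5: input=1 -> V=5
t=6: input=4 -> V=0 FIRE
t=7: input=2 -> V=10
t=8: input=4 -> V=0 FIRE
t=9: input=1 -> V=5
t=10: input=2 -> V=12
t=11: input=1 -> V=11
t=12: input=1 -> V=10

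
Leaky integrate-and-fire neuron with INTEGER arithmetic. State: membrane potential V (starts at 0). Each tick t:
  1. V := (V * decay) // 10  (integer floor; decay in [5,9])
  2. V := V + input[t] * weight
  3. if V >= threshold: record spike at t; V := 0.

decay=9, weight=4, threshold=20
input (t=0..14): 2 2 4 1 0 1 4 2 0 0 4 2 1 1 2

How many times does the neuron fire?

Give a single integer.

Answer: 3

Derivation:
t=0: input=2 -> V=8
t=1: input=2 -> V=15
t=2: input=4 -> V=0 FIRE
t=3: input=1 -> V=4
t=4: input=0 -> V=3
t=5: input=1 -> V=6
t=6: input=4 -> V=0 FIRE
t=7: input=2 -> V=8
t=8: input=0 -> V=7
t=9: input=0 -> V=6
t=10: input=4 -> V=0 FIRE
t=11: input=2 -> V=8
t=12: input=1 -> V=11
t=13: input=1 -> V=13
t=14: input=2 -> V=19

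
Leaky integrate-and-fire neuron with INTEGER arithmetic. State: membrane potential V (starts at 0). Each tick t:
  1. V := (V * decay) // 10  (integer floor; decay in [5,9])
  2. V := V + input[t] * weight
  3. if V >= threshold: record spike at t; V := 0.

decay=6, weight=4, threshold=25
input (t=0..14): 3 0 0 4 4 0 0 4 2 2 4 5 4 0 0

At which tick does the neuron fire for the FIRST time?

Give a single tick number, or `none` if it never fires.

t=0: input=3 -> V=12
t=1: input=0 -> V=7
t=2: input=0 -> V=4
t=3: input=4 -> V=18
t=4: input=4 -> V=0 FIRE
t=5: input=0 -> V=0
t=6: input=0 -> V=0
t=7: input=4 -> V=16
t=8: input=2 -> V=17
t=9: input=2 -> V=18
t=10: input=4 -> V=0 FIRE
t=11: input=5 -> V=20
t=12: input=4 -> V=0 FIRE
t=13: input=0 -> V=0
t=14: input=0 -> V=0

Answer: 4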